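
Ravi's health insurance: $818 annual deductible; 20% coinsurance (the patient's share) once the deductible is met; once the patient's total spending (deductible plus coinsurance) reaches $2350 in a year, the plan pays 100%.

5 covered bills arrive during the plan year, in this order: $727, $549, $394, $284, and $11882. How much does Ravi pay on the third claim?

Claim 1 — $727: all of it applies to the deductible. Patient pays $727; OOP now $727.
Claim 2 — $549: $91 to deductible, leaving $458; 20% of $458 = $91.60. Patient pays $182.60; OOP now $909.60.
Claim 3 — $394: deductible already satisfied, so patient's share is 20% × $394 = $78.80. Cost to patient: $78.80. OOP to date $988.40.

$78.80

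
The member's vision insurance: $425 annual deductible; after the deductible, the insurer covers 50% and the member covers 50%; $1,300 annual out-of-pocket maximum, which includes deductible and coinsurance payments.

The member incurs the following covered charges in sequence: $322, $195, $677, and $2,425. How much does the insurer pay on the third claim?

$338.50

Bill 1, $322: all of it applies to the deductible. Member pays $322; OOP now $322. Plan pays $322 − $322 = $0.
Bill 2, $195: $103 to deductible, leaving $92; 50% of $92 = $46. Member pays $149; OOP now $471. Plan pays $195 − $149 = $46.
Bill 3, $677: deductible met; 50% of $677 = $338.50. Member pays $338.50; OOP now $809.50. Insurer: $677 − $338.50 = $338.50.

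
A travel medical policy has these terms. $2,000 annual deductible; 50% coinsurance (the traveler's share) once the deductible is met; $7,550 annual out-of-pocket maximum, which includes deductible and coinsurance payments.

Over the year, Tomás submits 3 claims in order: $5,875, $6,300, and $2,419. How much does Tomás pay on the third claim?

#1 ($5,875): $2,000 to deductible, leaving $3,875; traveler's 50% is $1,937.50. Traveler pays $3,937.50; OOP now $3,937.50.
#2 ($6,300): deductible met; 50% of $6,300 = $3,150. Traveler pays $3,150; OOP now $7,087.50.
#3 ($2,419): deductible already satisfied, so traveler's share is 50% × $2,419 = $1,209.50. OOP would hit $8,297 > $7,550, so the cap limits the traveler to $7,550 − $7,087.50 = $462.50.

$462.50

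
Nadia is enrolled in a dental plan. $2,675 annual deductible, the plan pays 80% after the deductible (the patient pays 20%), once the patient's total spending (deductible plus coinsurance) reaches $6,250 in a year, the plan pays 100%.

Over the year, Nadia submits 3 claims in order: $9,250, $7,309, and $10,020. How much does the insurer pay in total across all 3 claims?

$20,329

Claim 1 ($9,250): deductible takes $2,675, $6,575 remains; 20% of $6,575 = $1,315. Patient pays $3,990; OOP now $3,990. Insurer: $9,250 − $3,990 = $5,260.
Claim 2 ($7,309): 20% coinsurance on $7,309 = $1,461.80. Patient owes $1,461.80 (running OOP $5,451.80). Plan pays $7,309 − $1,461.80 = $5,847.20.
Claim 3 ($10,020): deductible met; 20% of $10,020 = $2,004. That would push OOP to $7,455.80, over the $6,250 cap, so patient pays $6,250 − $5,451.80 = $798.20. Plan pays $10,020 − $798.20 = $9,221.80.
Insurer total = bills − patient's total = $26,579 − $6,250 = $20,329.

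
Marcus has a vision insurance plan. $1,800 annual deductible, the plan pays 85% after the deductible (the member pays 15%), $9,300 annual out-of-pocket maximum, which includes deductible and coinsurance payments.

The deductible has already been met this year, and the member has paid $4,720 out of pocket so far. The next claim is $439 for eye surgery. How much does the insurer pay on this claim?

$373.15

The deductible is already satisfied, so the full bill goes to coinsurance.
Coinsurance: $439 × 15% = $65.85.
Cumulative spending $4,720 + $65.85 = $4,785.85 stays under the $9,300 maximum.
The insurer covers the remainder: $439 − $65.85 = $373.15.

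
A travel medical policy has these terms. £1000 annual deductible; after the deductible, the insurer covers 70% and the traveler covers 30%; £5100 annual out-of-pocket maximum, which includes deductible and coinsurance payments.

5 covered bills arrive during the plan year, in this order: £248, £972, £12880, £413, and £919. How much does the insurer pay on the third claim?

Claim 1 (£248): fully absorbed by the deductible. Traveler pays £248; OOP now £248. Plan pays £248 − £248 = £0.
Claim 2 (£972): £752 finishes the deductible; £220 goes to coinsurance; 30% of £220 = £66. Traveler pays £818; OOP now £1066. Insurer: £972 − £818 = £154.
Claim 3 (£12880): 30% coinsurance on £12880 = £3864. Cost to traveler: £3864. OOP to date £4930. Insurer: £12880 − £3864 = £9016.

£9016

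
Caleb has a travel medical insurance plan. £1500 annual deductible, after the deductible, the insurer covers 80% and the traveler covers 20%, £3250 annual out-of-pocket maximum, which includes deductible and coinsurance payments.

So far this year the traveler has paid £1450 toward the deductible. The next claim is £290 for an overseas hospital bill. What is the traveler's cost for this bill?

Remaining deductible: £1500 − £1450 = £50.
That leaves £290 − £50 = £240 for coinsurance.
Coinsurance: £240 × 20% = £48.
Traveler responsibility before any cap: £50 + £48 = £98.
Total out-of-pocket so far would be £1450 + £98 = £1548, below the £3250 cap — no reduction.

£98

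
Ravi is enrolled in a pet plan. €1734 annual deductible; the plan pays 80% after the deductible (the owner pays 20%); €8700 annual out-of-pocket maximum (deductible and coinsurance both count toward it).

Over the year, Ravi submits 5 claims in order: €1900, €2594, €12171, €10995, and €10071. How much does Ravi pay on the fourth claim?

#1 (€1900): deductible takes €1734, €166 remains; coinsurance €166 × 20% = €33.20. Owner pays €1767.20; OOP now €1767.20.
#2 (€2594): deductible met; 20% of €2594 = €518.80. Cost to owner: €518.80. OOP to date €2286.
#3 (€12171): deductible already satisfied, so owner's share is 20% × €12171 = €2434.20. Owner owes €2434.20 (running OOP €4720.20).
#4 (€10995): 20% coinsurance on €10995 = €2199. Owner owes €2199 (running OOP €6919.20).

€2199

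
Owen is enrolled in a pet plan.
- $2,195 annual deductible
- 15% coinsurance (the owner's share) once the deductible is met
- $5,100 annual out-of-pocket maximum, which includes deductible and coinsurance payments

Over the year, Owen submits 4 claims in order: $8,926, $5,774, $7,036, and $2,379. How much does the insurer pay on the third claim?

Claim 1 — $8,926: $2,195 to deductible, leaving $6,731; owner's 15% is $1,009.65. Owner pays $3,204.65; OOP now $3,204.65. Plan pays $8,926 − $3,204.65 = $5,721.35.
Claim 2 — $5,774: deductible already satisfied, so owner's share is 15% × $5,774 = $866.10. Owner owes $866.10 (running OOP $4,070.75). Plan pays $5,774 − $866.10 = $4,907.90.
Claim 3 — $7,036: deductible met; 15% of $7,036 = $1,055.40. Adding that to $4,070.75 gives $5,126.15, past the $5,100 cap; owner pays only $5,100 − $4,070.75 = $1,029.25. Insurer: $7,036 − $1,029.25 = $6,006.75.

$6,006.75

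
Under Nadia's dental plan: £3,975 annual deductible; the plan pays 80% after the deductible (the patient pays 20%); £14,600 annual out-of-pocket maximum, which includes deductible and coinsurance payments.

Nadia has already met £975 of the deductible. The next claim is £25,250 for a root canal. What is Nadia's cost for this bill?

£975 of the £3,975 deductible is already met, leaving £3,000.
The remaining £22,250 (= £25,250 − £3,000) moves to coinsurance.
20% of £22,250 = £4,450 falls to the patient.
Patient responsibility before any cap: £3,000 + £4,450 = £7,450.
Cumulative spending £975 + £7,450 = £8,425 stays under the £14,600 maximum.

£7,450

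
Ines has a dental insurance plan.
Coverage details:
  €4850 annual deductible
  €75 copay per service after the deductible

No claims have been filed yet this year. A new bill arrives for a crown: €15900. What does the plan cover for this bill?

Nothing has been paid toward the €4850 deductible, so the first €4850 of this charge is applied there.
That leaves €15900 − €4850 = €11050 for the copay.
Copay on this service: €75.
So the patient owes €4850 + €75 = €4925.
The insurer covers the remainder: €15900 − €4925 = €10975.

€10975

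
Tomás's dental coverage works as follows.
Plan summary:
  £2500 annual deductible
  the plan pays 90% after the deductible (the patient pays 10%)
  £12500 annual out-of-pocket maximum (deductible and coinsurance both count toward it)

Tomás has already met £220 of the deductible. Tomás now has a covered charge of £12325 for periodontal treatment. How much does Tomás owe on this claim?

Deductible still to meet: £2500 − £220 = £2280.
After the £2280 deductible portion, £12325 − £2280 = £10045 is subject to coinsurance.
10% of £10045 = £1004.50 falls to the patient.
Patient responsibility before any cap: £2280 + £1004.50 = £3284.50.
Cumulative spending £220 + £3284.50 = £3504.50 stays under the £12500 maximum.

£3284.50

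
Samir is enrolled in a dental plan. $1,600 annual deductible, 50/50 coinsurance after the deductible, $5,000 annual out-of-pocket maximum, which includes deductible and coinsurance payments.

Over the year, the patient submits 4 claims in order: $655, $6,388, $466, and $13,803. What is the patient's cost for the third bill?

$233

#1 ($655): fully absorbed by the deductible. Cost to patient: $655. OOP to date $655.
#2 ($6,388): $945 to deductible, leaving $5,443; patient's 50% is $2,721.50. Cost to patient: $3,666.50. OOP to date $4,321.50.
#3 ($466): deductible already satisfied, so patient's share is 50% × $466 = $233. Cost to patient: $233. OOP to date $4,554.50.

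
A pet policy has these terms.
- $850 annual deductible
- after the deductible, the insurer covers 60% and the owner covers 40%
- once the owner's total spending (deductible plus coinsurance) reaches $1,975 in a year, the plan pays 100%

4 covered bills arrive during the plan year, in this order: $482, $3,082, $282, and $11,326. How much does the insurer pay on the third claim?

#1 ($482): all of it applies to the deductible. Owner pays $482; OOP now $482. Plan pays $482 − $482 = $0.
#2 ($3,082): $368 finishes the deductible; $2,714 goes to coinsurance; coinsurance $2,714 × 40% = $1,085.60. Owner owes $1,453.60 (running OOP $1,935.60). Insurer: $3,082 − $1,453.60 = $1,628.40.
#3 ($282): deductible already satisfied, so owner's share is 40% × $282 = $112.80. OOP would hit $2,048.40 > $1,975, so the cap limits the owner to $1,975 − $1,935.60 = $39.40. Plan pays $282 − $39.40 = $242.60.

$242.60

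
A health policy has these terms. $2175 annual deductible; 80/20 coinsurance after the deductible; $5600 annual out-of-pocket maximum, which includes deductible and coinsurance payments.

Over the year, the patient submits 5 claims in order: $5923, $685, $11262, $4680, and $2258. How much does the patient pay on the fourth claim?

Claim 1 — $5923: $2175 finishes the deductible; $3748 goes to coinsurance; coinsurance $3748 × 20% = $749.60. Patient owes $2924.60 (running OOP $2924.60).
Claim 2 — $685: deductible met; 20% of $685 = $137. Patient pays $137; OOP now $3061.60.
Claim 3 — $11262: deductible already satisfied, so patient's share is 20% × $11262 = $2252.40. Patient pays $2252.40; OOP now $5314.
Claim 4 — $4680: deductible already satisfied, so patient's share is 20% × $4680 = $936. Adding that to $5314 gives $6250, past the $5600 cap; patient pays only $5600 − $5314 = $286.

$286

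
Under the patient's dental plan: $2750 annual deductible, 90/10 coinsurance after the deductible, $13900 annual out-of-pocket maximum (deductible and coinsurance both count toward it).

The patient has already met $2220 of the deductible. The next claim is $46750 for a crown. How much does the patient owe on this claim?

Remaining deductible: $2750 − $2220 = $530.
That leaves $46750 − $530 = $46220 for coinsurance.
Coinsurance: $46220 × 10% = $4622.
That puts the patient's cost at $530 + $4622 = $5152 before any cap.
Cumulative spending $2220 + $5152 = $7372 stays under the $13900 maximum.

$5152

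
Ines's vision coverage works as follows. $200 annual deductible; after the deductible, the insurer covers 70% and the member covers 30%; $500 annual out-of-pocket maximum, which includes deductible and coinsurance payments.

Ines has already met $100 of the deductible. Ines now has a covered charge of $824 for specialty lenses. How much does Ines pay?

Remaining deductible: $200 − $100 = $100.
After the $100 deductible portion, $824 − $100 = $724 is subject to coinsurance.
Member's 30% share of $724 is $217.20.
That puts the member's cost at $100 + $217.20 = $317.20 before any cap.
Cumulative spending $100 + $317.20 = $417.20 stays under the $500 maximum.

$317.20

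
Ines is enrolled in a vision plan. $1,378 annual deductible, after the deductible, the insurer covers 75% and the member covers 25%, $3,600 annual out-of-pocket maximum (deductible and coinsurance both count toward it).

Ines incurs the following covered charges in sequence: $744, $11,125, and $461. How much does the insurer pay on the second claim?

Claim 1 — $744: entire amount goes to the deductible. Member owes $744 (running OOP $744). Insurer: $744 − $744 = $0.
Claim 2 — $11,125: deductible takes $634, $10,491 remains; coinsurance $10,491 × 25% = $2,622.75. Deductible plus coinsurance: $634 + $2,622.75 = $3,256.75. Adding that to $744 gives $4,000.75, past the $3,600 cap; member pays only $3,600 − $744 = $2,856. Insurer: $11,125 − $2,856 = $8,269.

$8,269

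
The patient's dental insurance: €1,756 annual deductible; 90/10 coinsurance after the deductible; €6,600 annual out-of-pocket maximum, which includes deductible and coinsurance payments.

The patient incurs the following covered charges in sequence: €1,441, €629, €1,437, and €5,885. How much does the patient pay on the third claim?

€143.70

Claim 1 (€1,441): fully absorbed by the deductible. Patient pays €1,441; OOP now €1,441.
Claim 2 (€629): €315 to deductible, leaving €314; 10% of €314 = €31.40. Cost to patient: €346.40. OOP to date €1,787.40.
Claim 3 (€1,437): deductible met; 10% of €1,437 = €143.70. Patient pays €143.70; OOP now €1,931.10.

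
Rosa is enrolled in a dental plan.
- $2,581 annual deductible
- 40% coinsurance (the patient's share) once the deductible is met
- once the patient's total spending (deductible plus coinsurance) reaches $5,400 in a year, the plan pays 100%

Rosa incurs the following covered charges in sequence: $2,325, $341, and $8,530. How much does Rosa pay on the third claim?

$2,785

Claim 1 — $2,325: all of it applies to the deductible. Patient pays $2,325; OOP now $2,325.
Claim 2 — $341: $256 finishes the deductible; $85 goes to coinsurance; 40% of $85 = $34. Patient pays $290; OOP now $2,615.
Claim 3 — $8,530: deductible met; 40% of $8,530 = $3,412. OOP would hit $6,027 > $5,400, so the cap limits the patient to $5,400 − $2,615 = $2,785.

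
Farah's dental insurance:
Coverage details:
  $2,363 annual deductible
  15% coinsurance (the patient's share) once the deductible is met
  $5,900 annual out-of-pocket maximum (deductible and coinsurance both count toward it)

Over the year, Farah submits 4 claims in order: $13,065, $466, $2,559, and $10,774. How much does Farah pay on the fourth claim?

Claim 1 ($13,065): $2,363 to deductible, leaving $10,702; coinsurance $10,702 × 15% = $1,605.30. Cost to patient: $3,968.30. OOP to date $3,968.30.
Claim 2 ($466): 15% coinsurance on $466 = $69.90. Patient owes $69.90 (running OOP $4,038.20).
Claim 3 ($2,559): deductible already satisfied, so patient's share is 15% × $2,559 = $383.85. Patient pays $383.85; OOP now $4,422.05.
Claim 4 ($10,774): 15% coinsurance on $10,774 = $1,616.10. Adding that to $4,422.05 gives $6,038.15, past the $5,900 cap; patient pays only $5,900 − $4,422.05 = $1,477.95.

$1,477.95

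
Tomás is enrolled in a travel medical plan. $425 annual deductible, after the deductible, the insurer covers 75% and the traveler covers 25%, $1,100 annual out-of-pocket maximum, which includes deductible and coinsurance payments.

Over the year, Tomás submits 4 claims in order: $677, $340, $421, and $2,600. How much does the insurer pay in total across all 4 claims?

$2,938

Claim 1 — $677: $425 to deductible, leaving $252; 25% of $252 = $63. Cost to traveler: $488. OOP to date $488. Plan pays $677 − $488 = $189.
Claim 2 — $340: 25% coinsurance on $340 = $85. Traveler owes $85 (running OOP $573). Insurer: $340 − $85 = $255.
Claim 3 — $421: deductible met; 25% of $421 = $105.25. Traveler pays $105.25; OOP now $678.25. Plan pays $421 − $105.25 = $315.75.
Claim 4 — $2,600: deductible already satisfied, so traveler's share is 25% × $2,600 = $650. That would push OOP to $1,328.25, over the $1,100 cap, so traveler pays $1,100 − $678.25 = $421.75. Insurer: $2,600 − $421.75 = $2,178.25.
Insurer total = bills − traveler's total = $4,038 − $1,100 = $2,938.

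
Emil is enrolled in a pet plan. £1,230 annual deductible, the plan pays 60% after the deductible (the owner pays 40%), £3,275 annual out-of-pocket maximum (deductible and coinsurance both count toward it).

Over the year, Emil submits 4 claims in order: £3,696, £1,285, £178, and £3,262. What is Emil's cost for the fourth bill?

£473.40

Claim 1 (£3,696): £1,230 to deductible, leaving £2,466; owner's 40% is £986.40. Cost to owner: £2,216.40. OOP to date £2,216.40.
Claim 2 (£1,285): deductible already satisfied, so owner's share is 40% × £1,285 = £514. Owner owes £514 (running OOP £2,730.40).
Claim 3 (£178): deductible already satisfied, so owner's share is 40% × £178 = £71.20. Owner owes £71.20 (running OOP £2,801.60).
Claim 4 (£3,262): deductible already satisfied, so owner's share is 40% × £3,262 = £1,304.80. That would push OOP to £4,106.40, over the £3,275 cap, so owner pays £3,275 − £2,801.60 = £473.40.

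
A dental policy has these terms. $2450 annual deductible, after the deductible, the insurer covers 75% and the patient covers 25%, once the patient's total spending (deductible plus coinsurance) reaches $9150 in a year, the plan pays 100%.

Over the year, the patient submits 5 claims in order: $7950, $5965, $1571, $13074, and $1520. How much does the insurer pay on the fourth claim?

$9805.50

Claim 1 — $7950: deductible takes $2450, $5500 remains; patient's 25% is $1375. Patient pays $3825; OOP now $3825. Insurer: $7950 − $3825 = $4125.
Claim 2 — $5965: 25% coinsurance on $5965 = $1491.25. Patient pays $1491.25; OOP now $5316.25. Plan pays $5965 − $1491.25 = $4473.75.
Claim 3 — $1571: deductible met; 25% of $1571 = $392.75. Patient owes $392.75 (running OOP $5709). Plan pays $1571 − $392.75 = $1178.25.
Claim 4 — $13074: deductible already satisfied, so patient's share is 25% × $13074 = $3268.50. Patient owes $3268.50 (running OOP $8977.50). Insurer: $13074 − $3268.50 = $9805.50.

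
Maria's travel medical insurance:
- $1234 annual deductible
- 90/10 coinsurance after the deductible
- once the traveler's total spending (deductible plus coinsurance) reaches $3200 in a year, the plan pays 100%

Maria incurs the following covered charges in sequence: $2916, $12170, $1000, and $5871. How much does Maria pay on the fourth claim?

$480.80

Claim 1 ($2916): $1234 to deductible, leaving $1682; coinsurance $1682 × 10% = $168.20. Traveler owes $1402.20 (running OOP $1402.20).
Claim 2 ($12170): deductible met; 10% of $12170 = $1217. Traveler pays $1217; OOP now $2619.20.
Claim 3 ($1000): 10% coinsurance on $1000 = $100. Traveler owes $100 (running OOP $2719.20).
Claim 4 ($5871): deductible already satisfied, so traveler's share is 10% × $5871 = $587.10. OOP would hit $3306.30 > $3200, so the cap limits the traveler to $3200 − $2719.20 = $480.80.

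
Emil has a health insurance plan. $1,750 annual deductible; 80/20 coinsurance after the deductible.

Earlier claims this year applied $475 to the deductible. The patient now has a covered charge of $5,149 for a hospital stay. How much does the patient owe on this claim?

$2,049.80

Remaining deductible: $1,750 − $475 = $1,275.
That leaves $5,149 − $1,275 = $3,874 for coinsurance.
20% of $3,874 = $774.80 falls to the patient.
So the patient owes $1,275 + $774.80 = $2,049.80.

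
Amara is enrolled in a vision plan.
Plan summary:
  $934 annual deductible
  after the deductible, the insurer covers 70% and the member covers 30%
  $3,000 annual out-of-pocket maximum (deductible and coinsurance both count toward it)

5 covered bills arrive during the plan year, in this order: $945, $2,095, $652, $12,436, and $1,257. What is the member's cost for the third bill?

#1 ($945): deductible takes $934, $11 remains; 30% of $11 = $3.30. Member owes $937.30 (running OOP $937.30).
#2 ($2,095): 30% coinsurance on $2,095 = $628.50. Cost to member: $628.50. OOP to date $1,565.80.
#3 ($652): 30% coinsurance on $652 = $195.60. Member pays $195.60; OOP now $1,761.40.

$195.60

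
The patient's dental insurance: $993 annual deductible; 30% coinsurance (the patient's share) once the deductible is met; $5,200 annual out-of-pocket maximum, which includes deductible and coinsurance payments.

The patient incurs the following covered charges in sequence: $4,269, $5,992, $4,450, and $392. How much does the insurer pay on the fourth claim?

$300.40

Claim 1 — $4,269: deductible takes $993, $3,276 remains; patient's 30% is $982.80. Cost to patient: $1,975.80. OOP to date $1,975.80. Insurer: $4,269 − $1,975.80 = $2,293.20.
Claim 2 — $5,992: deductible met; 30% of $5,992 = $1,797.60. Patient owes $1,797.60 (running OOP $3,773.40). Insurer: $5,992 − $1,797.60 = $4,194.40.
Claim 3 — $4,450: deductible met; 30% of $4,450 = $1,335. Patient pays $1,335; OOP now $5,108.40. Insurer: $4,450 − $1,335 = $3,115.
Claim 4 — $392: deductible already satisfied, so patient's share is 30% × $392 = $117.60. Adding that to $5,108.40 gives $5,226, past the $5,200 cap; patient pays only $5,200 − $5,108.40 = $91.60. Plan pays $392 − $91.60 = $300.40.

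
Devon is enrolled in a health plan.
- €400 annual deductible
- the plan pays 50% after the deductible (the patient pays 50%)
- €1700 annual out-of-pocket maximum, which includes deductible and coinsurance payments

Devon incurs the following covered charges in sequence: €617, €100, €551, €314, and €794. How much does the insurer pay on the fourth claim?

Bill 1, €617: deductible takes €400, €217 remains; patient's 50% is €108.50. Patient pays €508.50; OOP now €508.50. Insurer: €617 − €508.50 = €108.50.
Bill 2, €100: deductible already satisfied, so patient's share is 50% × €100 = €50. Cost to patient: €50. OOP to date €558.50. Plan pays €100 − €50 = €50.
Bill 3, €551: deductible already satisfied, so patient's share is 50% × €551 = €275.50. Patient owes €275.50 (running OOP €834). Plan pays €551 − €275.50 = €275.50.
Bill 4, €314: deductible already satisfied, so patient's share is 50% × €314 = €157. Cost to patient: €157. OOP to date €991. Plan pays €314 − €157 = €157.

€157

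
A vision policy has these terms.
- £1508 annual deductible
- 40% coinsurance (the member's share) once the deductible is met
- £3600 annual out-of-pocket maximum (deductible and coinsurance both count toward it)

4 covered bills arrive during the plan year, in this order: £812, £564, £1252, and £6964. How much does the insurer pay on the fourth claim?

Claim 1 (£812): entire amount goes to the deductible. Cost to member: £812. OOP to date £812. Insurer: £812 − £812 = £0.
Claim 2 (£564): fully absorbed by the deductible. Member owes £564 (running OOP £1376). Plan pays £564 − £564 = £0.
Claim 3 (£1252): £132 finishes the deductible; £1120 goes to coinsurance; 40% of £1120 = £448. Cost to member: £580. OOP to date £1956. Insurer: £1252 − £580 = £672.
Claim 4 (£6964): deductible met; 40% of £6964 = £2785.60. That would push OOP to £4741.60, over the £3600 cap, so member pays £3600 − £1956 = £1644. Insurer: £6964 − £1644 = £5320.

£5320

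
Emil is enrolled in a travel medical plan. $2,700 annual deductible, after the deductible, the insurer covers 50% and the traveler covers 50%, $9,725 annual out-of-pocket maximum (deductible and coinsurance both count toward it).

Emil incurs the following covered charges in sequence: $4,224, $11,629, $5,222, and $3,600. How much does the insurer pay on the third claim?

Claim 1 ($4,224): $2,700 finishes the deductible; $1,524 goes to coinsurance; traveler's 50% is $762. Traveler owes $3,462 (running OOP $3,462). Plan pays $4,224 − $3,462 = $762.
Claim 2 ($11,629): deductible met; 50% of $11,629 = $5,814.50. Traveler owes $5,814.50 (running OOP $9,276.50). Plan pays $11,629 − $5,814.50 = $5,814.50.
Claim 3 ($5,222): deductible already satisfied, so traveler's share is 50% × $5,222 = $2,611. OOP would hit $11,887.50 > $9,725, so the cap limits the traveler to $9,725 − $9,276.50 = $448.50. Insurer: $5,222 − $448.50 = $4,773.50.

$4,773.50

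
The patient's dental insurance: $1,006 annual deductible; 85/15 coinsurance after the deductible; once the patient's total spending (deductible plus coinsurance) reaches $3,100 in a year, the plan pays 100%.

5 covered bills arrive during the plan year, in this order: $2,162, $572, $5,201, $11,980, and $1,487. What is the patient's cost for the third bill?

$780.15

Claim 1 ($2,162): deductible takes $1,006, $1,156 remains; coinsurance $1,156 × 15% = $173.40. Patient pays $1,179.40; OOP now $1,179.40.
Claim 2 ($572): deductible already satisfied, so patient's share is 15% × $572 = $85.80. Patient pays $85.80; OOP now $1,265.20.
Claim 3 ($5,201): deductible already satisfied, so patient's share is 15% × $5,201 = $780.15. Patient pays $780.15; OOP now $2,045.35.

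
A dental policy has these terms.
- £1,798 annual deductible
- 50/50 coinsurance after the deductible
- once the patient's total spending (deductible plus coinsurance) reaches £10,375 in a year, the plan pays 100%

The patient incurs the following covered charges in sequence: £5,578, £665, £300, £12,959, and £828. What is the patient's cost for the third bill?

£150

#1 (£5,578): £1,798 finishes the deductible; £3,780 goes to coinsurance; 50% of £3,780 = £1,890. Patient owes £3,688 (running OOP £3,688).
#2 (£665): deductible met; 50% of £665 = £332.50. Patient owes £332.50 (running OOP £4,020.50).
#3 (£300): deductible met; 50% of £300 = £150. Cost to patient: £150. OOP to date £4,170.50.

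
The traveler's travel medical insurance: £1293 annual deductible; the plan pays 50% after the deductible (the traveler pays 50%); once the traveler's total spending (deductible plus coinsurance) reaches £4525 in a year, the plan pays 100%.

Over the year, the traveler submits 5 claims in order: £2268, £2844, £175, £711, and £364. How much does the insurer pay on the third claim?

£87.50

Bill 1, £2268: £1293 to deductible, leaving £975; coinsurance £975 × 50% = £487.50. Traveler pays £1780.50; OOP now £1780.50. Plan pays £2268 − £1780.50 = £487.50.
Bill 2, £2844: deductible already satisfied, so traveler's share is 50% × £2844 = £1422. Traveler pays £1422; OOP now £3202.50. Insurer: £2844 − £1422 = £1422.
Bill 3, £175: deductible already satisfied, so traveler's share is 50% × £175 = £87.50. Traveler pays £87.50; OOP now £3290. Plan pays £175 − £87.50 = £87.50.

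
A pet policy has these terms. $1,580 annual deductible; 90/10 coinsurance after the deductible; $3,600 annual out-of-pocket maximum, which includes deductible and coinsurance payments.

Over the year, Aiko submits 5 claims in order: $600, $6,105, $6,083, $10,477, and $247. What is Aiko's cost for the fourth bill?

Claim 1 ($600): fully absorbed by the deductible. Owner owes $600 (running OOP $600).
Claim 2 ($6,105): $980 finishes the deductible; $5,125 goes to coinsurance; 10% of $5,125 = $512.50. Owner owes $1,492.50 (running OOP $2,092.50).
Claim 3 ($6,083): 10% coinsurance on $6,083 = $608.30. Cost to owner: $608.30. OOP to date $2,700.80.
Claim 4 ($10,477): deductible met; 10% of $10,477 = $1,047.70. OOP would hit $3,748.50 > $3,600, so the cap limits the owner to $3,600 − $2,700.80 = $899.20.

$899.20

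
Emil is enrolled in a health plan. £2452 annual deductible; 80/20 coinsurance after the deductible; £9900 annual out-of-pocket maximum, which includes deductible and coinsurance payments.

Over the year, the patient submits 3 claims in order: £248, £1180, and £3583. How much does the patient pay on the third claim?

£1535.80

Bill 1, £248: fully absorbed by the deductible. Patient pays £248; OOP now £248.
Bill 2, £1180: entire amount goes to the deductible. Cost to patient: £1180. OOP to date £1428.
Bill 3, £3583: £1024 finishes the deductible; £2559 goes to coinsurance; patient's 20% is £511.80. Patient owes £1535.80 (running OOP £2963.80).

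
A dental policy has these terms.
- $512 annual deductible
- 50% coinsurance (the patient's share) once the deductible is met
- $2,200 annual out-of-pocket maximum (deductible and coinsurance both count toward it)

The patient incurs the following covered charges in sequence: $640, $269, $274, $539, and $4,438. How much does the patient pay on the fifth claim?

$1,083

#1 ($640): $512 finishes the deductible; $128 goes to coinsurance; coinsurance $128 × 50% = $64. Cost to patient: $576. OOP to date $576.
#2 ($269): deductible met; 50% of $269 = $134.50. Cost to patient: $134.50. OOP to date $710.50.
#3 ($274): deductible met; 50% of $274 = $137. Patient owes $137 (running OOP $847.50).
#4 ($539): deductible met; 50% of $539 = $269.50. Cost to patient: $269.50. OOP to date $1,117.
#5 ($4,438): 50% coinsurance on $4,438 = $2,219. OOP would hit $3,336 > $2,200, so the cap limits the patient to $2,200 − $1,117 = $1,083.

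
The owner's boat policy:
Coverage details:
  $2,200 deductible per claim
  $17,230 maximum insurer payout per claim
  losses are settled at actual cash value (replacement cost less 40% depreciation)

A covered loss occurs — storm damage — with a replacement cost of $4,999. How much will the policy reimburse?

$799.40

At 40% depreciation, ACV = $4,999 − $1,999.60 = $2,999.40.
Less the $2,200 deductible: $2,999.40 − $2,200 = $799.40.
$799.40 is within the $17,230 limit, so the insurer pays $799.40.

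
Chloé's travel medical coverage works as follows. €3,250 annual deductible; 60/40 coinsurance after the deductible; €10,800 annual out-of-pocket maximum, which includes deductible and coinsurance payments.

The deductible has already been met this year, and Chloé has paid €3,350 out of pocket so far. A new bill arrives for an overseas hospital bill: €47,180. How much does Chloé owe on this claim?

€7,450

The deductible is already satisfied, so the full bill goes to coinsurance.
Coinsurance: €47,180 × 40% = €18,872.
Adding €18,872 to the €3,350 already spent would give €22,222, which exceeds the €10,800 cap; the traveler pays just €10,800 − €3,350 = €7,450.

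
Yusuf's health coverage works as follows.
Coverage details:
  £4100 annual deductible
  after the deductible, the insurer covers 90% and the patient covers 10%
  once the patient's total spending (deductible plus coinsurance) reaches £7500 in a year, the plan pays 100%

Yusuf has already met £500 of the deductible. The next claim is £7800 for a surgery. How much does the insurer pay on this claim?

£500 of the £4100 deductible is already met, leaving £3600.
That leaves £7800 − £3600 = £4200 for coinsurance.
Patient's 10% share of £4200 is £420.
So the patient owes £3600 + £420 = £4020 before any cap.
Total out-of-pocket so far would be £500 + £4020 = £4520, below the £7500 cap — no reduction.
The plan picks up £7800 − £4020 = £3780.

£3780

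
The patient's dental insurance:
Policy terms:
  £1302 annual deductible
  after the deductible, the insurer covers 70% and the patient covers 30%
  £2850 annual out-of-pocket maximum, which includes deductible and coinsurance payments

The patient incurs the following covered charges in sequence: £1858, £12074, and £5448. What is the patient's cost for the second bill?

£1381.20

Claim 1 (£1858): £1302 to deductible, leaving £556; 30% of £556 = £166.80. Patient pays £1468.80; OOP now £1468.80.
Claim 2 (£12074): deductible met; 30% of £12074 = £3622.20. Adding that to £1468.80 gives £5091, past the £2850 cap; patient pays only £2850 − £1468.80 = £1381.20.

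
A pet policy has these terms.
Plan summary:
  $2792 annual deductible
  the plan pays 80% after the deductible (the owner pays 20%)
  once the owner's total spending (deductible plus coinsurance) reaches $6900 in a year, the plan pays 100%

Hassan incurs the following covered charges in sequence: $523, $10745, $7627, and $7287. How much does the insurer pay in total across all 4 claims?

#1 ($523): fully absorbed by the deductible. Owner owes $523 (running OOP $523). Plan pays $523 − $523 = $0.
#2 ($10745): $2269 to deductible, leaving $8476; owner's 20% is $1695.20. Owner pays $3964.20; OOP now $4487.20. Insurer: $10745 − $3964.20 = $6780.80.
#3 ($7627): 20% coinsurance on $7627 = $1525.40. Owner pays $1525.40; OOP now $6012.60. Plan pays $7627 − $1525.40 = $6101.60.
#4 ($7287): deductible already satisfied, so owner's share is 20% × $7287 = $1457.40. OOP would hit $7470 > $6900, so the cap limits the owner to $6900 − $6012.60 = $887.40. Insurer: $7287 − $887.40 = $6399.60.
Insurer total: $0 + $6780.80 + $6101.60 + $6399.60 = $19282.

$19282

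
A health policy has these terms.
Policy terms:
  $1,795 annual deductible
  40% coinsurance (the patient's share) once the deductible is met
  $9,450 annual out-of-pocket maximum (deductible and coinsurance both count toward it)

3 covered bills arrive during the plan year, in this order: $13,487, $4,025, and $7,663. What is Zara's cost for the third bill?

$1,368.20

Claim 1 ($13,487): deductible takes $1,795, $11,692 remains; 40% of $11,692 = $4,676.80. Cost to patient: $6,471.80. OOP to date $6,471.80.
Claim 2 ($4,025): 40% coinsurance on $4,025 = $1,610. Patient pays $1,610; OOP now $8,081.80.
Claim 3 ($7,663): deductible already satisfied, so patient's share is 40% × $7,663 = $3,065.20. That would push OOP to $11,147, over the $9,450 cap, so patient pays $9,450 − $8,081.80 = $1,368.20.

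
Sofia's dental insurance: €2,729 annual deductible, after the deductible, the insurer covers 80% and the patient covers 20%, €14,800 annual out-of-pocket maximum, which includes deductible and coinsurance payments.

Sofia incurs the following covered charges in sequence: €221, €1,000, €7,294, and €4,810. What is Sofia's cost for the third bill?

Bill 1, €221: all of it applies to the deductible. Patient owes €221 (running OOP €221).
Bill 2, €1,000: entire amount goes to the deductible. Patient pays €1,000; OOP now €1,221.
Bill 3, €7,294: €1,508 finishes the deductible; €5,786 goes to coinsurance; 20% of €5,786 = €1,157.20. Patient owes €2,665.20 (running OOP €3,886.20).

€2,665.20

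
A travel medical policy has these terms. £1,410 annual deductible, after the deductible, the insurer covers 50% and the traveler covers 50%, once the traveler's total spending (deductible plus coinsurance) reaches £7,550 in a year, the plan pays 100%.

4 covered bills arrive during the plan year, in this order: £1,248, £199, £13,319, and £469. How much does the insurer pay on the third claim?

£7,197.50

Claim 1 — £1,248: all of it applies to the deductible. Traveler pays £1,248; OOP now £1,248. Insurer: £1,248 − £1,248 = £0.
Claim 2 — £199: deductible takes £162, £37 remains; 50% of £37 = £18.50. Traveler owes £180.50 (running OOP £1,428.50). Plan pays £199 − £180.50 = £18.50.
Claim 3 — £13,319: deductible met; 50% of £13,319 = £6,659.50. OOP would hit £8,088 > £7,550, so the cap limits the traveler to £7,550 − £1,428.50 = £6,121.50. Insurer: £13,319 − £6,121.50 = £7,197.50.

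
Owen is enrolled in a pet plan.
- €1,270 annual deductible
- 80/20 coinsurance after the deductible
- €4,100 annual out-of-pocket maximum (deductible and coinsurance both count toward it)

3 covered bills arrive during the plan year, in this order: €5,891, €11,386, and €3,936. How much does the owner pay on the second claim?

€1,905.80

#1 (€5,891): €1,270 finishes the deductible; €4,621 goes to coinsurance; owner's 20% is €924.20. Cost to owner: €2,194.20. OOP to date €2,194.20.
#2 (€11,386): deductible already satisfied, so owner's share is 20% × €11,386 = €2,277.20. Adding that to €2,194.20 gives €4,471.40, past the €4,100 cap; owner pays only €4,100 − €2,194.20 = €1,905.80.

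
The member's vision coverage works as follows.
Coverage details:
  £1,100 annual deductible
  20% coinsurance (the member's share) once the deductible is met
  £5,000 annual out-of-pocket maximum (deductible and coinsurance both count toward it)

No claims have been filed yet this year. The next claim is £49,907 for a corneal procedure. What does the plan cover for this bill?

Nothing has been paid toward the £1,100 deductible, so the first £1,100 of this charge is applied there.
That leaves £49,907 − £1,100 = £48,807 for coinsurance.
Coinsurance: £48,807 × 20% = £9,761.40.
So the member owes £1,100 + £9,761.40 = £10,861.40 before any cap.
Year-to-date out-of-pocket would reach £0 + £10,861.40 = £10,861.40, above the £5,000 maximum, so the member pays only £5,000 − £0 = £5,000.
Insurer pays the balance: £49,907 − £5,000 = £44,907.

£44,907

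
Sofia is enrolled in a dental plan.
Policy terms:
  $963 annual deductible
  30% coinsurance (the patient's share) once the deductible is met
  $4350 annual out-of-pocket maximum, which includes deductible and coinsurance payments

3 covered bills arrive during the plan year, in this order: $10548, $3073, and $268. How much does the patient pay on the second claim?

Bill 1, $10548: $963 to deductible, leaving $9585; patient's 30% is $2875.50. Cost to patient: $3838.50. OOP to date $3838.50.
Bill 2, $3073: deductible met; 30% of $3073 = $921.90. Adding that to $3838.50 gives $4760.40, past the $4350 cap; patient pays only $4350 − $3838.50 = $511.50.

$511.50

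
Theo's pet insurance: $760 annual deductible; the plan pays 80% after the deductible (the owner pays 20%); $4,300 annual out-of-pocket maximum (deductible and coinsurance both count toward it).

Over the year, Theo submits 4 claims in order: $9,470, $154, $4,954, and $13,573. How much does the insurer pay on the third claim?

Claim 1 — $9,470: deductible takes $760, $8,710 remains; coinsurance $8,710 × 20% = $1,742. Owner pays $2,502; OOP now $2,502. Plan pays $9,470 − $2,502 = $6,968.
Claim 2 — $154: 20% coinsurance on $154 = $30.80. Owner pays $30.80; OOP now $2,532.80. Insurer: $154 − $30.80 = $123.20.
Claim 3 — $4,954: deductible met; 20% of $4,954 = $990.80. Cost to owner: $990.80. OOP to date $3,523.60. Plan pays $4,954 − $990.80 = $3,963.20.

$3,963.20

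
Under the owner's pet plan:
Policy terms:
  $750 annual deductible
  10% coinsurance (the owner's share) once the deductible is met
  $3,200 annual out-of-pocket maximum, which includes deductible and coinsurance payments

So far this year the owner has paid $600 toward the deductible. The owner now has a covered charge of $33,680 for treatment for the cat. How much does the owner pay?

$600 of the $750 deductible is already met, leaving $150.
The remaining $33,530 (= $33,680 − $150) moves to coinsurance.
Owner's 10% share of $33,530 is $3,353.
So the owner owes $150 + $3,353 = $3,503 before any cap.
Adding $3,503 to the $600 already spent would give $4,103, which exceeds the $3,200 cap; the owner pays just $3,200 − $600 = $2,600.

$2,600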